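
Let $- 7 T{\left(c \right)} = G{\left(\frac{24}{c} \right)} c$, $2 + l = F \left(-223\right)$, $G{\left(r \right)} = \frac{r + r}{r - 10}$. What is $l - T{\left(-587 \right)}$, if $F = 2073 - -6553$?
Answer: $- \frac{39681958488}{20629} \approx -1.9236 \cdot 10^{6}$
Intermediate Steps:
$F = 8626$ ($F = 2073 + 6553 = 8626$)
$G{\left(r \right)} = \frac{2 r}{-10 + r}$
$l = -1923600$ ($l = -2 + 8626 \left(-223\right) = -2 - 1923598 = -1923600$)
$T{\left(c \right)} = - \frac{48}{7 \left(-10 + \frac{24}{c}\right)}$ ($T{\left(c \right)} = - \frac{\frac{2 \frac{24}{c}}{-10 + \frac{24}{c}} c}{7} = - \frac{\frac{48}{c \left(-10 + \frac{24}{c}\right)} c}{7} = - \frac{48 \frac{1}{-10 + \frac{24}{c}}}{7} = - \frac{48}{7 \left(-10 + \frac{24}{c}\right)}$)
$l - T{\left(-587 \right)} = -1923600 - \frac{24}{7} \left(-587\right) \frac{1}{-12 + 5 \left(-587\right)} = -1923600 - \frac{24}{7} \left(-587\right) \frac{1}{-12 - 2935} = -1923600 - \frac{24}{7} \left(-587\right) \frac{1}{-2947} = -1923600 - \frac{24}{7} \left(-587\right) \left(- \frac{1}{2947}\right) = -1923600 - \frac{14088}{20629} = - \frac{39681958488}{20629}$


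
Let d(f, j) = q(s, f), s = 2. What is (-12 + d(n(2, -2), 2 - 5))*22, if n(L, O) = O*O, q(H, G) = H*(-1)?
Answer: -308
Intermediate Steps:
q(H, G) = -H
n(L, O) = O**2
d(f, j) = -2 (d(f, j) = -1*2 = -2)
(-12 + d(n(2, -2), 2 - 5))*22 = (-12 - 2)*22 = -14*22 = -308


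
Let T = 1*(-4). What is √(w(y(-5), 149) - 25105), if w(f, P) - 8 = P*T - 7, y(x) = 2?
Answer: 10*I*√257 ≈ 160.31*I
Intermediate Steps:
T = -4
w(f, P) = 1 - 4*P (w(f, P) = 8 + (P*(-4) - 7) = 8 + (-4*P - 7) = 8 + (-7 - 4*P) = 1 - 4*P)
√(w(y(-5), 149) - 25105) = √((1 - 4*149) - 25105) = √((1 - 596) - 25105) = √(-595 - 25105) = √(-25700) = 10*I*√257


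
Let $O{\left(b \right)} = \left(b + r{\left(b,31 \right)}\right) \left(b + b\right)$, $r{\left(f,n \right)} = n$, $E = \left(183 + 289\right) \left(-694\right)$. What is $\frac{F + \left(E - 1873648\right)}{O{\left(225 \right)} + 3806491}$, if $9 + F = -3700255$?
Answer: $- \frac{5901480}{3921691} \approx -1.5048$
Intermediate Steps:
$E = -327568$ ($E = 472 \left(-694\right) = -327568$)
$F = -3700264$ ($F = -9 - 3700255 = -3700264$)
$O{\left(b \right)} = 2 b \left(31 + b\right)$ ($O{\left(b \right)} = \left(b + 31\right) \left(b + b\right) = \left(31 + b\right) 2 b = 2 b \left(31 + b\right)$)
$\frac{F + \left(E - 1873648\right)}{O{\left(225 \right)} + 3806491} = \frac{-3700264 - 2201216}{2 \cdot 225 \left(31 + 225\right) + 3806491} = \frac{-3700264 - 2201216}{2 \cdot 225 \cdot 256 + 3806491} = \frac{-3700264 - 2201216}{115200 + 3806491} = - \frac{5901480}{3921691}$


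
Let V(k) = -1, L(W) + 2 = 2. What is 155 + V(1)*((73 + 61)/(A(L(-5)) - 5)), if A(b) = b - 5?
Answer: 842/5 ≈ 168.40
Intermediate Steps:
L(W) = 0 (L(W) = -2 + 2 = 0)
A(b) = -5 + b
155 + V(1)*((73 + 61)/(A(L(-5)) - 5)) = 155 - (73 + 61)/((-5 + 0) - 5) = 155 - 134/(-5 - 5) = 155 - 134/(-10) = 155 - 134*(-1)/10 = 155 - 1*(-67/5) = 155 + 67/5 = 842/5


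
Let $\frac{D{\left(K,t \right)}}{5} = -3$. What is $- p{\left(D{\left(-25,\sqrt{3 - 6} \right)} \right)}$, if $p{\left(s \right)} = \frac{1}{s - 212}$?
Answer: $\frac{1}{227} \approx 0.0044053$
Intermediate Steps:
$D{\left(K,t \right)} = -15$ ($D{\left(K,t \right)} = 5 \left(-3\right) = -15$)
$p{\left(s \right)} = \frac{1}{-212 + s}$
$- p{\left(D{\left(-25,\sqrt{3 - 6} \right)} \right)} = - \frac{1}{-212 - 15} = - \frac{1}{-227} = \left(-1\right) \left(- \frac{1}{227}\right) = \frac{1}{227}$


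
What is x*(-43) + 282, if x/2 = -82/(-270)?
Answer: 34544/135 ≈ 255.88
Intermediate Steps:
x = 82/135 (x = 2*(-82/(-270)) = 2*(-82*(-1/270)) = 2*(41/135) = 82/135 ≈ 0.60741)
x*(-43) + 282 = (82/135)*(-43) + 282 = -3526/135 + 282 = 34544/135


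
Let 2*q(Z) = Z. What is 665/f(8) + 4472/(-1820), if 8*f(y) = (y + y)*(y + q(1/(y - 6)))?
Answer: 43712/1155 ≈ 37.846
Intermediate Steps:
q(Z) = Z/2
f(y) = y*(y + 1/(2*(-6 + y)))/4 (f(y) = ((y + y)*(y + 1/(2*(y - 6))))/8 = ((2*y)*(y + 1/(2*(-6 + y))))/8 = (2*y*(y + 1/(2*(-6 + y))))/8 = y*(y + 1/(2*(-6 + y)))/4)
665/f(8) + 4472/(-1820) = 665/(((⅛)*8*(1 + 2*8*(-6 + 8))/(-6 + 8))) + 4472/(-1820) = 665/(((⅛)*8*(1 + 2*8*2)/2)) + 4472*(-1/1820) = 665/(((⅛)*8*(½)*(1 + 32))) - 86/35 = 665/(((⅛)*8*(½)*33)) - 86/35 = 665/(33/2) - 86/35 = 665*(2/33) - 86/35 = 1330/33 - 86/35 = 43712/1155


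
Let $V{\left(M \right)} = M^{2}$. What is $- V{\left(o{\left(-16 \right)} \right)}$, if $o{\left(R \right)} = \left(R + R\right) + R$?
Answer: $-2304$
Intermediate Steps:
$o{\left(R \right)} = 3 R$ ($o{\left(R \right)} = 2 R + R = 3 R$)
$- V{\left(o{\left(-16 \right)} \right)} = - \left(3 \left(-16\right)\right)^{2} = - \left(-48\right)^{2} = \left(-1\right) 2304 = -2304$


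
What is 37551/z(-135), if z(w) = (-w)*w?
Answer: -12517/6075 ≈ -2.0604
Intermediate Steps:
z(w) = -w**2
37551/z(-135) = 37551/((-1*(-135)**2)) = 37551/((-1*18225)) = 37551/(-18225) = 37551*(-1/18225) = -12517/6075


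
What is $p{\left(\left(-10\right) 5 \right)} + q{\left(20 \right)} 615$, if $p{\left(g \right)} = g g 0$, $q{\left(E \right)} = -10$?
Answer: $-6150$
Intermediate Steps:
$p{\left(g \right)} = 0$ ($p{\left(g \right)} = g^{2} \cdot 0 = 0$)
$p{\left(\left(-10\right) 5 \right)} + q{\left(20 \right)} 615 = 0 - 6150 = -6150$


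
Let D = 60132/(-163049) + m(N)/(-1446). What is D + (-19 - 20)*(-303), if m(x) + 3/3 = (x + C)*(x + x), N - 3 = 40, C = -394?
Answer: 2790915557009/235768854 ≈ 11838.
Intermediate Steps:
N = 43 (N = 3 + 40 = 43)
m(x) = -1 + 2*x*(-394 + x) (m(x) = -1 + (x - 394)*(x + x) = -1 + (-394 + x)*(2*x) = -1 + 2*x*(-394 + x))
D = 4835009291/235768854 (D = 60132/(-163049) + (-1 - 788*43 + 2*43**2)/(-1446) = 60132*(-1/163049) + (-1 - 33884 + 2*1849)*(-1/1446) = -60132/163049 + (-1 - 33884 + 3698)*(-1/1446) = -60132/163049 - 30187*(-1/1446) = -60132/163049 + 30187/1446 = 4835009291/235768854 ≈ 20.507)
D + (-19 - 20)*(-303) = 4835009291/235768854 + (-19 - 20)*(-303) = 4835009291/235768854 - 39*(-303) = 4835009291/235768854 + 11817 = 2790915557009/235768854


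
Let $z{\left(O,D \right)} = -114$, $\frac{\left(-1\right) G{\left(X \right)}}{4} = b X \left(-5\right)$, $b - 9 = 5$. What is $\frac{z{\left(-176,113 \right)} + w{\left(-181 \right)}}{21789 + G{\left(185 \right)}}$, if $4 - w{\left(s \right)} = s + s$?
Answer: $\frac{252}{73589} \approx 0.0034244$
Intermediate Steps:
$b = 14$ ($b = 9 + 5 = 14$)
$G{\left(X \right)} = 280 X$ ($G{\left(X \right)} = - 4 \cdot 14 X \left(-5\right) = - 4 \left(- 70 X\right) = 280 X$)
$w{\left(s \right)} = 4 - 2 s$ ($w{\left(s \right)} = 4 - \left(s + s\right) = 4 - 2 s$)
$\frac{z{\left(-176,113 \right)} + w{\left(-181 \right)}}{21789 + G{\left(185 \right)}} = \frac{-114 + \left(4 - -362\right)}{21789 + 280 \cdot 185} = \frac{-114 + \left(4 + 362\right)}{21789 + 51800} = \frac{-114 + 366}{73589} = 252 \cdot \frac{1}{73589} = \frac{252}{73589}$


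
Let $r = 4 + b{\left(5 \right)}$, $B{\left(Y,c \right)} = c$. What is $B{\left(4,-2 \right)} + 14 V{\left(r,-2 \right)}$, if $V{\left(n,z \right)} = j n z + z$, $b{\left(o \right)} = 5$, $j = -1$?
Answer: $222$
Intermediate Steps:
$r = 9$ ($r = 4 + 5 = 9$)
$V{\left(n,z \right)} = z - n z$ ($V{\left(n,z \right)} = - n z + z = z - n z$)
$B{\left(4,-2 \right)} + 14 V{\left(r,-2 \right)} = -2 + 14 \left(- 2 \left(1 - 9\right)\right) = -2 + 14 \left(\left(-2\right) \left(-8\right)\right) = -2 + 14 \cdot 16 = -2 + 224 = 222$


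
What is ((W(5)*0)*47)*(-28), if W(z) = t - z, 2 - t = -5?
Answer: 0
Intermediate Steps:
t = 7 (t = 2 - 1*(-5) = 2 + 5 = 7)
W(z) = 7 - z
((W(5)*0)*47)*(-28) = (((7 - 1*5)*0)*47)*(-28) = (((7 - 5)*0)*47)*(-28) = ((2*0)*47)*(-28) = (0*47)*(-28) = 0*(-28) = 0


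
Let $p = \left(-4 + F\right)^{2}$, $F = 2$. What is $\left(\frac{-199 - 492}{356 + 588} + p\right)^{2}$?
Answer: $\frac{9517225}{891136} \approx 10.68$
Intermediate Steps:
$p = 4$ ($p = \left(-4 + 2\right)^{2} = \left(-2\right)^{2} = 4$)
$\left(\frac{-199 - 492}{356 + 588} + p\right)^{2} = \left(\frac{-199 - 492}{356 + 588} + 4\right)^{2} = \left(- \frac{691}{944} + 4\right)^{2} = \left(\frac{3085}{944}\right)^{2} = \frac{9517225}{891136}$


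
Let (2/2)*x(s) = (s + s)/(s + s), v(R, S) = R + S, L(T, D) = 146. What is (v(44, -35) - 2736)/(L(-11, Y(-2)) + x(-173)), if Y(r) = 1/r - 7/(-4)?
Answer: -909/49 ≈ -18.551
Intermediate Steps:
Y(r) = 7/4 + 1/r (Y(r) = 1/r - 7*(-1/4) = 1/r + 7/4 = 7/4 + 1/r)
x(s) = 1 (x(s) = (s + s)/(s + s) = (2*s)/((2*s)) = (2*s)*(1/(2*s)) = 1)
(v(44, -35) - 2736)/(L(-11, Y(-2)) + x(-173)) = ((44 - 35) - 2736)/(146 + 1) = (9 - 2736)/147 = -2727*1/147 = -909/49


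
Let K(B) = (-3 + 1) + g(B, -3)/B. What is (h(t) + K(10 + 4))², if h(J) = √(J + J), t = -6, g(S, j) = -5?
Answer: (-33 + 28*I*√3)²/196 ≈ -6.4439 - 16.331*I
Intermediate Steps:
h(J) = √2*√J (h(J) = √(2*J) = √2*√J)
K(B) = -2 - 5/B (K(B) = (-3 + 1) - 5/B = -2 - 5/B)
(h(t) + K(10 + 4))² = (√2*√(-6) + (-2 - 5/(10 + 4)))² = (√2*(I*√6) + (-2 - 5/14))² = (2*I*√3 + (-2 - 5*1/14))² = (2*I*√3 + (-2 - 5/14))² = (2*I*√3 - 33/14)² = (-33/14 + 2*I*√3)²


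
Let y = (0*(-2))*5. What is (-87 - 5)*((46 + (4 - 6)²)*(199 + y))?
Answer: -915400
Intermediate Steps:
y = 0 (y = 0*5 = 0)
(-87 - 5)*((46 + (4 - 6)²)*(199 + y)) = (-87 - 5)*((46 + (4 - 6)²)*(199 + 0)) = -92*(46 + (-2)²)*199 = -92*(46 + 4)*199 = -4600*199 = -92*9950 = -915400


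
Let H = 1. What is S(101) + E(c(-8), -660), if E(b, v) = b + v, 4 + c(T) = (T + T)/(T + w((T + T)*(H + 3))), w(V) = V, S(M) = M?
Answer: -5065/9 ≈ -562.78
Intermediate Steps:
c(T) = -34/9 (c(T) = -4 + (T + T)/(T + (T + T)*(1 + 3)) = -4 + (2*T)/(T + (2*T)*4) = -4 + (2*T)/(T + 8*T) = -4 + (2*T)/((9*T)) = -4 + (2*T)*(1/(9*T)) = -4 + 2/9 = -34/9)
S(101) + E(c(-8), -660) = 101 + (-34/9 - 660) = 101 - 5974/9 = -5065/9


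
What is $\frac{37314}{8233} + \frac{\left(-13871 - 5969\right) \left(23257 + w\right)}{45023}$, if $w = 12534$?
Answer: $- \frac{5844519303298}{370674359} \approx -15767.0$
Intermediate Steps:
$\frac{37314}{8233} + \frac{\left(-13871 - 5969\right) \left(23257 + w\right)}{45023} = \frac{37314}{8233} + \frac{\left(-13871 - 5969\right) \left(23257 + 12534\right)}{45023} = 37314 \cdot \frac{1}{8233} + \left(-19840\right) 35791 \cdot \frac{1}{45023} = \frac{37314}{8233} - \frac{710093440}{45023} = - \frac{5844519303298}{370674359}$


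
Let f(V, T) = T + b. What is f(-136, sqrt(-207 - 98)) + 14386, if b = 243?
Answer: 14629 + I*sqrt(305) ≈ 14629.0 + 17.464*I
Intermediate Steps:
f(V, T) = 243 + T (f(V, T) = T + 243 = 243 + T)
f(-136, sqrt(-207 - 98)) + 14386 = (243 + sqrt(-207 - 98)) + 14386 = (243 + sqrt(-305)) + 14386 = (243 + I*sqrt(305)) + 14386 = 14629 + I*sqrt(305)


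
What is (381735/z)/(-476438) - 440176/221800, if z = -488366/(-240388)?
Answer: -3836619154875569/1612736358884825 ≈ -2.3789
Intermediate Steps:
z = 244183/120194 (z = -488366*(-1/240388) = 244183/120194 ≈ 2.0316)
(381735/z)/(-476438) - 440176/221800 = (381735/(244183/120194))/(-476438) - 440176/221800 = (381735*(120194/244183))*(-1/476438) - 440176*1/221800 = (45882256590/244183)*(-1/476438) - 55022/27725 = -22941128295/58169030077 - 55022/27725 = -3836619154875569/1612736358884825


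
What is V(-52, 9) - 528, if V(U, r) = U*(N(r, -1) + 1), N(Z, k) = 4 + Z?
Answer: -1256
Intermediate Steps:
V(U, r) = U*(5 + r) (V(U, r) = U*((4 + r) + 1) = U*(5 + r))
V(-52, 9) - 528 = -52*(5 + 9) - 528 = -52*14 - 528 = -728 - 528 = -1256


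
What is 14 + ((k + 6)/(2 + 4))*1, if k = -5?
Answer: 85/6 ≈ 14.167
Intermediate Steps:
14 + ((k + 6)/(2 + 4))*1 = 14 + ((-5 + 6)/(2 + 4))*1 = 14 + (1/6)*1 = 14 + (1*(⅙))*1 = 14 + (⅙)*1 = 14 + ⅙ = 85/6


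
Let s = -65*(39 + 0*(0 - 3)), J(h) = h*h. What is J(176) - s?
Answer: 33511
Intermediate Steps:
J(h) = h²
s = -2535 (s = -65*(39 + 0*(-3)) = -65*(39 + 0) = -65*39 = -2535)
J(176) - s = 176² - 1*(-2535) = 30976 + 2535 = 33511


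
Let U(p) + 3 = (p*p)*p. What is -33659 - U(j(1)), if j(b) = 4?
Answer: -33720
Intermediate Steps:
U(p) = -3 + p³ (U(p) = -3 + (p*p)*p = -3 + p²*p = -3 + p³)
-33659 - U(j(1)) = -33659 - (-3 + 4³) = -33659 - (-3 + 64) = -33659 - 1*61 = -33659 - 61 = -33720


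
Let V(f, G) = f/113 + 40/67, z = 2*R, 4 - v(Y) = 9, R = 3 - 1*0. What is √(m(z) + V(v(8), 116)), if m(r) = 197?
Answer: 2*√2830933178/7571 ≈ 14.055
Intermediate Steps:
R = 3 (R = 3 + 0 = 3)
v(Y) = -5 (v(Y) = 4 - 1*9 = 4 - 9 = -5)
z = 6 (z = 2*3 = 6)
V(f, G) = 40/67 + f/113 (V(f, G) = f*(1/113) + 40*(1/67) = f/113 + 40/67 = 40/67 + f/113)
√(m(z) + V(v(8), 116)) = √(197 + (40/67 + (1/113)*(-5))) = √(197 + (40/67 - 5/113)) = √(197 + 4185/7571) = √(1495672/7571) = 2*√2830933178/7571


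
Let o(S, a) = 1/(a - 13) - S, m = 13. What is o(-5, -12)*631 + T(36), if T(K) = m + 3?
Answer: 78644/25 ≈ 3145.8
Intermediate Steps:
o(S, a) = 1/(-13 + a) - S
T(K) = 16 (T(K) = 13 + 3 = 16)
o(-5, -12)*631 + T(36) = ((1 + 13*(-5) - 1*(-5)*(-12))/(-13 - 12))*631 + 16 = ((1 - 65 - 60)/(-25))*631 + 16 = -1/25*(-124)*631 + 16 = (124/25)*631 + 16 = 78244/25 + 16 = 78644/25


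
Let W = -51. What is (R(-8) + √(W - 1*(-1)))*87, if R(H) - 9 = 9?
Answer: 1566 + 435*I*√2 ≈ 1566.0 + 615.18*I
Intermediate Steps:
R(H) = 18 (R(H) = 9 + 9 = 18)
(R(-8) + √(W - 1*(-1)))*87 = (18 + √(-51 - 1*(-1)))*87 = (18 + √(-51 + 1))*87 = (18 + √(-50))*87 = (18 + 5*I*√2)*87 = 1566 + 435*I*√2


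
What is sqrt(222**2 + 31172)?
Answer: 2*sqrt(20114) ≈ 283.65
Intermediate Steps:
sqrt(222**2 + 31172) = sqrt(49284 + 31172) = sqrt(80456) = 2*sqrt(20114)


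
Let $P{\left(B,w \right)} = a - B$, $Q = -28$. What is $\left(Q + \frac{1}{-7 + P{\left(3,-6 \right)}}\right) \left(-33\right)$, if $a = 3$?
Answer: $\frac{6501}{7} \approx 928.71$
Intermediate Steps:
$P{\left(B,w \right)} = 3 - B$
$\left(Q + \frac{1}{-7 + P{\left(3,-6 \right)}}\right) \left(-33\right) = \left(-28 + \frac{1}{-7 + \left(3 - 3\right)}\right) \left(-33\right) = \left(-28 + \frac{1}{-7 + 0}\right) \left(-33\right) = \left(-28 + \frac{1}{-7}\right) \left(-33\right) = \left(-28 - \frac{1}{7}\right) \left(-33\right) = \left(- \frac{197}{7}\right) \left(-33\right) = \frac{6501}{7}$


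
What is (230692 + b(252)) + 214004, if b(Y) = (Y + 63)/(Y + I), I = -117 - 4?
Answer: 58255491/131 ≈ 4.4470e+5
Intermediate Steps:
I = -121
b(Y) = (63 + Y)/(-121 + Y) (b(Y) = (Y + 63)/(Y - 121) = (63 + Y)/(-121 + Y))
(230692 + b(252)) + 214004 = (230692 + (63 + 252)/(-121 + 252)) + 214004 = (230692 + 315/131) + 214004 = 30220967/131 + 214004 = 58255491/131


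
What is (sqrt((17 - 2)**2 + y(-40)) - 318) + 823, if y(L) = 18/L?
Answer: 505 + 3*sqrt(2495)/10 ≈ 519.99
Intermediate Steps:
(sqrt((17 - 2)**2 + y(-40)) - 318) + 823 = (sqrt((17 - 2)**2 + 18/(-40)) - 318) + 823 = (sqrt(15**2 + 18*(-1/40)) - 318) + 823 = (sqrt(225 - 9/20) - 318) + 823 = (sqrt(4491/20) - 318) + 823 = (3*sqrt(2495)/10 - 318) + 823 = (-318 + 3*sqrt(2495)/10) + 823 = 505 + 3*sqrt(2495)/10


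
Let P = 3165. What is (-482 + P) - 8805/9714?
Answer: 8684619/3238 ≈ 2682.1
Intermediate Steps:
(-482 + P) - 8805/9714 = (-482 + 3165) - 8805/9714 = 2683 - 8805*1/9714 = 2683 - 2935/3238 = 8684619/3238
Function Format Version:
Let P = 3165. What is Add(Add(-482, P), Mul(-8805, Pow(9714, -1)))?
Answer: Rational(8684619, 3238) ≈ 2682.1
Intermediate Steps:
Add(Add(-482, P), Mul(-8805, Pow(9714, -1))) = Add(Add(-482, 3165), Mul(-8805, Pow(9714, -1))) = Add(2683, Mul(-8805, Rational(1, 9714))) = Add(2683, Rational(-2935, 3238)) = Rational(8684619, 3238)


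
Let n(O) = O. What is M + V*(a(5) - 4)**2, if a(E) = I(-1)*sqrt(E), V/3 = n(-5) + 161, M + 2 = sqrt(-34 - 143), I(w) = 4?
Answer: 44926 - 14976*sqrt(5) + I*sqrt(177) ≈ 11439.0 + 13.304*I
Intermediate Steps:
M = -2 + I*sqrt(177) (M = -2 + sqrt(-34 - 143) = -2 + sqrt(-177) = -2 + I*sqrt(177) ≈ -2.0 + 13.304*I)
V = 468 (V = 3*(-5 + 161) = 3*156 = 468)
a(E) = 4*sqrt(E)
M + V*(a(5) - 4)**2 = (-2 + I*sqrt(177)) + 468*(4*sqrt(5) - 4)**2 = (-2 + I*sqrt(177)) + 468*(-4 + 4*sqrt(5))**2 = -2 + 468*(-4 + 4*sqrt(5))**2 + I*sqrt(177)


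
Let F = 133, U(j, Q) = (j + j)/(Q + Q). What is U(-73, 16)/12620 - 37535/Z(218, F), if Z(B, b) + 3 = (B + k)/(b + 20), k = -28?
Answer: 1159597261963/54316480 ≈ 21349.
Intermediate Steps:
U(j, Q) = j/Q (U(j, Q) = (2*j)/((2*Q)) = (2*j)*(1/(2*Q)) = j/Q)
Z(B, b) = -3 + (-28 + B)/(20 + b) (Z(B, b) = -3 + (B - 28)/(b + 20) = -3 + (-28 + B)/(20 + b))
U(-73, 16)/12620 - 37535/Z(218, F) = -73/16/12620 - 37535*(20 + 133)/(-88 + 218 - 3*133) = -73*1/16*(1/12620) - 37535*153/(-88 + 218 - 399) = -73/16*1/12620 - 37535/((1/153)*(-269)) = -73/201920 - 37535/(-269/153) = -73/201920 - 37535*(-153/269) = -73/201920 + 5742855/269 = 1159597261963/54316480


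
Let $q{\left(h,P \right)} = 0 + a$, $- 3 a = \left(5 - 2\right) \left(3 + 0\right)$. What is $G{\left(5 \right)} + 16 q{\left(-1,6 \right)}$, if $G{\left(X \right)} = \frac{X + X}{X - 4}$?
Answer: $-38$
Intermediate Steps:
$a = -3$ ($a = - \frac{\left(5 - 2\right) \left(3 + 0\right)}{3} = - \frac{3 \cdot 3}{3} = \left(- \frac{1}{3}\right) 9 = -3$)
$G{\left(X \right)} = \frac{2 X}{-4 + X}$
$q{\left(h,P \right)} = -3$ ($q{\left(h,P \right)} = 0 - 3 = -3$)
$G{\left(5 \right)} + 16 q{\left(-1,6 \right)} = 2 \cdot 5 \frac{1}{-4 + 5} + 16 \left(-3\right) = 2 \cdot 5 \cdot 1^{-1} - 48 = 2 \cdot 5 \cdot 1 - 48 = 10 - 48 = -38$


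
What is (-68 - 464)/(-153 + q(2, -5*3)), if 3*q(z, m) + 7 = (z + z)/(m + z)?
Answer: 1482/433 ≈ 3.4226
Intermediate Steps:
q(z, m) = -7/3 + 2*z/(3*(m + z)) (q(z, m) = -7/3 + ((z + z)/(m + z))/3 = -7/3 + ((2*z)/(m + z))/3 = -7/3 + (2*z/(m + z))/3 = -7/3 + 2*z/(3*(m + z)))
(-68 - 464)/(-153 + q(2, -5*3)) = (-68 - 464)/(-153 + (-(-35)*3 - 5*2)/(3*(-5*3 + 2))) = -532/(-153 + (-7*(-15) - 10)/(3*(-15 + 2))) = -532/(-153 + (⅓)*(105 - 10)/(-13)) = -532/(-153 + (⅓)*(-1/13)*95) = -532/(-153 - 95/39) = -532/(-6062/39) = -532*(-39/6062) = 1482/433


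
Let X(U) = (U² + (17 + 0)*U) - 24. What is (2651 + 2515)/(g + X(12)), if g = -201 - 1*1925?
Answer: -2583/901 ≈ -2.8668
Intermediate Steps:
g = -2126 (g = -201 - 1925 = -2126)
X(U) = -24 + U² + 17*U (X(U) = (U² + 17*U) - 24 = -24 + U² + 17*U)
(2651 + 2515)/(g + X(12)) = (2651 + 2515)/(-2126 + (-24 + 12² + 17*12)) = 5166/(-2126 + (-24 + 144 + 204)) = 5166/(-2126 + 324) = 5166/(-1802) = 5166*(-1/1802) = -2583/901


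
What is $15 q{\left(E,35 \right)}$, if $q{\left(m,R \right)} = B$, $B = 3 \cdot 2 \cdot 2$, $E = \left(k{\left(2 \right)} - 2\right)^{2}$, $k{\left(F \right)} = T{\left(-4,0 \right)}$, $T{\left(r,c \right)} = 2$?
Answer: $180$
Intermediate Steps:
$k{\left(F \right)} = 2$
$E = 0$ ($E = \left(2 - 2\right)^{2} = 0^{2} = 0$)
$B = 12$ ($B = 6 \cdot 2 = 12$)
$q{\left(m,R \right)} = 12$
$15 q{\left(E,35 \right)} = 15 \cdot 12 = 180$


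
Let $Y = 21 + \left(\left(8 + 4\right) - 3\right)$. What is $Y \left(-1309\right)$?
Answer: $-39270$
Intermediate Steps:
$Y = 30$ ($Y = 21 + \left(12 - 3\right) = 21 + 9 = 30$)
$Y \left(-1309\right) = 30 \left(-1309\right) = -39270$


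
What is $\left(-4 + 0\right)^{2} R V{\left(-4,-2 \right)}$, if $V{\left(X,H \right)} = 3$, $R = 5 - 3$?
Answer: $96$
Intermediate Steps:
$R = 2$
$\left(-4 + 0\right)^{2} R V{\left(-4,-2 \right)} = \left(-4 + 0\right)^{2} \cdot 2 \cdot 3 = \left(-4\right)^{2} \cdot 2 \cdot 3 = 16 \cdot 2 \cdot 3 = 32 \cdot 3 = 96$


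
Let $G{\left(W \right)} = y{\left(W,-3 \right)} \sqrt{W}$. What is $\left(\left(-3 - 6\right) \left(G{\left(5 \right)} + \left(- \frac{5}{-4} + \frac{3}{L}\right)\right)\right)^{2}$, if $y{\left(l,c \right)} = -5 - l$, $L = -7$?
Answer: $\frac{31794849}{784} - \frac{9315 \sqrt{5}}{7} \approx 37579.0$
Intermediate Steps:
$G{\left(W \right)} = \sqrt{W} \left(-5 - W\right)$ ($G{\left(W \right)} = \left(-5 - W\right) \sqrt{W} = \sqrt{W} \left(-5 - W\right)$)
$\left(\left(-3 - 6\right) \left(G{\left(5 \right)} + \left(- \frac{5}{-4} + \frac{3}{L}\right)\right)\right)^{2} = \left(\left(-3 - 6\right) \left(\sqrt{5} \left(-5 - 5\right) + \left(- \frac{5}{-4} + \frac{3}{-7}\right)\right)\right)^{2} = \left(\left(-3 - 6\right) \left(\sqrt{5} \left(-5 - 5\right) + \left(\left(-5\right) \left(- \frac{1}{4}\right) + 3 \left(- \frac{1}{7}\right)\right)\right)\right)^{2} = \left(- 9 \left(\sqrt{5} \left(-10\right) + \left(\frac{5}{4} - \frac{3}{7}\right)\right)\right)^{2} = \left(- 9 \left(- 10 \sqrt{5} + \frac{23}{28}\right)\right)^{2} = \left(- 9 \left(\frac{23}{28} - 10 \sqrt{5}\right)\right)^{2} = \left(- \frac{207}{28} + 90 \sqrt{5}\right)^{2}$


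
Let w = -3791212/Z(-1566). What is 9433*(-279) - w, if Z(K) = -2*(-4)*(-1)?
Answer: -6211417/2 ≈ -3.1057e+6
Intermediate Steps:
Z(K) = -8 (Z(K) = 8*(-1) = -8)
w = 947803/2 (w = -3791212/(-8) = -3791212*(-1/8) = 947803/2 ≈ 4.7390e+5)
9433*(-279) - w = 9433*(-279) - 1*947803/2 = -2631807 - 947803/2 = -6211417/2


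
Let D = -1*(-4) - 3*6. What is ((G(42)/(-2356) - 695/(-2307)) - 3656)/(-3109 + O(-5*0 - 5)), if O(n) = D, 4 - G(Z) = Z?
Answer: 522886907/446695182 ≈ 1.1706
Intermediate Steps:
G(Z) = 4 - Z
D = -14 (D = 4 - 18 = -14)
O(n) = -14
((G(42)/(-2356) - 695/(-2307)) - 3656)/(-3109 + O(-5*0 - 5)) = (((4 - 1*42)/(-2356) - 695/(-2307)) - 3656)/(-3109 - 14) = (((4 - 42)*(-1/2356) - 695*(-1/2307)) - 3656)/(-3123) = ((-38*(-1/2356) + 695/2307) - 3656)*(-1/3123) = ((1/62 + 695/2307) - 3656)*(-1/3123) = (45397/143034 - 3656)*(-1/3123) = -522886907/143034*(-1/3123) = 522886907/446695182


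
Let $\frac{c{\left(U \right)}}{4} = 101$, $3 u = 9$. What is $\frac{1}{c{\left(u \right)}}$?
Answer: $\frac{1}{404} \approx 0.0024752$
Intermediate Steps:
$u = 3$ ($u = \frac{1}{3} \cdot 9 = 3$)
$c{\left(U \right)} = 404$ ($c{\left(U \right)} = 4 \cdot 101 = 404$)
$\frac{1}{c{\left(u \right)}} = \frac{1}{404}$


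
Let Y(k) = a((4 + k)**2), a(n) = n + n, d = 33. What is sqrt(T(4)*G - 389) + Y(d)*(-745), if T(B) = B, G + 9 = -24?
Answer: -2039810 + I*sqrt(521) ≈ -2.0398e+6 + 22.825*I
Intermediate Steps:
G = -33 (G = -9 - 24 = -33)
a(n) = 2*n
Y(k) = 2*(4 + k)**2
sqrt(T(4)*G - 389) + Y(d)*(-745) = sqrt(4*(-33) - 389) + (2*(4 + 33)**2)*(-745) = sqrt(-132 - 389) + (2*37**2)*(-745) = sqrt(-521) + (2*1369)*(-745) = I*sqrt(521) + 2738*(-745) = I*sqrt(521) - 2039810 = -2039810 + I*sqrt(521)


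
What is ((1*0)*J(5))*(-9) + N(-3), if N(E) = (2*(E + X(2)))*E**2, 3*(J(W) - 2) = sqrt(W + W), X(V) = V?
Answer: -18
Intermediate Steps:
J(W) = 2 + sqrt(2)*sqrt(W)/3 (J(W) = 2 + sqrt(W + W)/3 = 2 + sqrt(2*W)/3 = 2 + (sqrt(2)*sqrt(W))/3 = 2 + sqrt(2)*sqrt(W)/3)
N(E) = E**2*(4 + 2*E) (N(E) = (2*(E + 2))*E**2 = (2*(2 + E))*E**2 = (4 + 2*E)*E**2 = E**2*(4 + 2*E))
((1*0)*J(5))*(-9) + N(-3) = ((1*0)*(2 + sqrt(2)*sqrt(5)/3))*(-9) + 2*(-3)**2*(2 - 3) = (0*(2 + sqrt(10)/3))*(-9) + 2*9*(-1) = 0*(-9) - 18 = 0 - 18 = -18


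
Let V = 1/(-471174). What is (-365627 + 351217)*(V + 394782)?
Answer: -121837214213885/21417 ≈ -5.6888e+9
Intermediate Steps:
V = -1/471174 ≈ -2.1224e-6
(-365627 + 351217)*(V + 394782) = (-365627 + 351217)*(-1/471174 + 394782) = -14410*186011014067/471174 = -121837214213885/21417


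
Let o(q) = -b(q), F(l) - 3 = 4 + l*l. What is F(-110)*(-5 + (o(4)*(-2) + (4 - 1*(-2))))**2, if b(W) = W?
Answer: 980667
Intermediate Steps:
F(l) = 7 + l**2 (F(l) = 3 + (4 + l*l) = 3 + (4 + l**2) = 7 + l**2)
o(q) = -q
F(-110)*(-5 + (o(4)*(-2) + (4 - 1*(-2))))**2 = (7 + (-110)**2)*(-5 + (-1*4*(-2) + (4 - 1*(-2))))**2 = (7 + 12100)*(-5 + (-4*(-2) + (4 + 2)))**2 = 12107*(-5 + (8 + 6))**2 = 12107*(-5 + 14)**2 = 12107*9**2 = 12107*81 = 980667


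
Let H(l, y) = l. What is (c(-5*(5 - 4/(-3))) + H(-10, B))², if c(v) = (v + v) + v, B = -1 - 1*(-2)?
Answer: 11025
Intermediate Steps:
B = 1 (B = -1 + 2 = 1)
c(v) = 3*v (c(v) = 2*v + v = 3*v)
(c(-5*(5 - 4/(-3))) + H(-10, B))² = (3*(-5*(5 - 4/(-3))) - 10)² = (3*(-5*(5 - 4*(-⅓))) - 10)² = (3*(-5*(5 + 4/3)) - 10)² = (3*(-5*19/3) - 10)² = (3*(-95/3) - 10)² = (-95 - 10)² = (-105)² = 11025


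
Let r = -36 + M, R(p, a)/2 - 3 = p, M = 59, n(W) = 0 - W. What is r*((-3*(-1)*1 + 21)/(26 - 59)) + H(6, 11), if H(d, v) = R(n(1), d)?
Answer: -140/11 ≈ -12.727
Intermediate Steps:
n(W) = -W
R(p, a) = 6 + 2*p
H(d, v) = 4 (H(d, v) = 6 + 2*(-1*1) = 6 + 2*(-1) = 6 - 2 = 4)
r = 23 (r = -36 + 59 = 23)
r*((-3*(-1)*1 + 21)/(26 - 59)) + H(6, 11) = 23*((-3*(-1)*1 + 21)/(26 - 59)) + 4 = 23*((3*1 + 21)/(-33)) + 4 = 23*((3 + 21)*(-1/33)) + 4 = 23*(24*(-1/33)) + 4 = 23*(-8/11) + 4 = -184/11 + 4 = -140/11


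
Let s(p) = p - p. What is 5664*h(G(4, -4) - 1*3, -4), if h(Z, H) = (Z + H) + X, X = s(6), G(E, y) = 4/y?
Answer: -45312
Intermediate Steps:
s(p) = 0
X = 0
h(Z, H) = H + Z (h(Z, H) = (Z + H) + 0 = (H + Z) + 0 = H + Z)
5664*h(G(4, -4) - 1*3, -4) = 5664*(-4 + (4/(-4) - 1*3)) = 5664*(-4 + (4*(-¼) - 3)) = 5664*(-4 + (-1 - 3)) = 5664*(-4 - 4) = 5664*(-8) = -45312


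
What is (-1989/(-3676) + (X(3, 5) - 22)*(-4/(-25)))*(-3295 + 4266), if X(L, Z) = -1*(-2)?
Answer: -47453741/18380 ≈ -2581.8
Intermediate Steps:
X(L, Z) = 2
(-1989/(-3676) + (X(3, 5) - 22)*(-4/(-25)))*(-3295 + 4266) = (-1989/(-3676) + (2 - 22)*(-4/(-25)))*(-3295 + 4266) = (-1989*(-1/3676) - (-80)*(-1)/25)*971 = (1989/3676 - 20*4/25)*971 = (1989/3676 - 16/5)*971 = -48871/18380*971 = -47453741/18380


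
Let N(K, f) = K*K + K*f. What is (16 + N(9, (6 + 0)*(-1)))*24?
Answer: 1032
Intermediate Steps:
N(K, f) = K² + K*f
(16 + N(9, (6 + 0)*(-1)))*24 = (16 + 9*(9 + (6 + 0)*(-1)))*24 = (16 + 9*(9 + 6*(-1)))*24 = (16 + 9*(9 - 6))*24 = (16 + 9*3)*24 = (16 + 27)*24 = 43*24 = 1032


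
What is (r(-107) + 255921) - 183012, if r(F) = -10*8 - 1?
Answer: 72828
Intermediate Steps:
r(F) = -81 (r(F) = -80 - 1 = -81)
(r(-107) + 255921) - 183012 = (-81 + 255921) - 183012 = 255840 - 183012 = 72828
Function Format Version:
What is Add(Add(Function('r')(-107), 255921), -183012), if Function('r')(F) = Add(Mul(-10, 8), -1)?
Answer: 72828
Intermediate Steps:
Function('r')(F) = -81 (Function('r')(F) = Add(-80, -1) = -81)
Add(Add(Function('r')(-107), 255921), -183012) = Add(Add(-81, 255921), -183012) = Add(255840, -183012) = 72828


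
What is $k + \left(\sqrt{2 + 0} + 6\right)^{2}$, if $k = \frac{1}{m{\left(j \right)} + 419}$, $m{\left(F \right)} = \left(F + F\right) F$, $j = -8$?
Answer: $\frac{20787}{547} + 12 \sqrt{2} \approx 54.972$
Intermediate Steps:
$m{\left(F \right)} = 2 F^{2}$ ($m{\left(F \right)} = 2 F F = 2 F^{2}$)
$k = \frac{1}{547}$ ($k = \frac{1}{2 \left(-8\right)^{2} + 419} = \frac{1}{2 \cdot 64 + 419} = \frac{1}{128 + 419} = \frac{1}{547} \approx 0.0018282$)
$k + \left(\sqrt{2 + 0} + 6\right)^{2} = \frac{1}{547} + \left(\sqrt{2 + 0} + 6\right)^{2} = \frac{1}{547} + \left(\sqrt{2} + 6\right)^{2} = \frac{1}{547} + \left(6 + \sqrt{2}\right)^{2}$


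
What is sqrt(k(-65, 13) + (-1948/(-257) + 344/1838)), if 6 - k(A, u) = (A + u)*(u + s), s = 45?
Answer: sqrt(169007699349886)/236183 ≈ 55.043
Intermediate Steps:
k(A, u) = 6 - (45 + u)*(A + u) (k(A, u) = 6 - (A + u)*(u + 45) = 6 - (A + u)*(45 + u) = 6 - (45 + u)*(A + u))
sqrt(k(-65, 13) + (-1948/(-257) + 344/1838)) = sqrt((6 - 1*13**2 - 45*(-65) - 45*13 - 1*(-65)*13) + (-1948/(-257) + 344/1838)) = sqrt((6 - 1*169 + 2925 - 585 + 845) + (-1948*(-1/257) + 344*(1/1838))) = sqrt((6 - 169 + 2925 - 585 + 845) + (1948/257 + 172/919)) = sqrt(3022 + 1834416/236183) = sqrt(715579442/236183) = sqrt(169007699349886)/236183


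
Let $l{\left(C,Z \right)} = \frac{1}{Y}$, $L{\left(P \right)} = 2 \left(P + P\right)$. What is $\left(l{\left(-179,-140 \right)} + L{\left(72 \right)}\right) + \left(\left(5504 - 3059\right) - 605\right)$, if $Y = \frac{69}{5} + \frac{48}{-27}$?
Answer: $\frac{1151293}{541} \approx 2128.1$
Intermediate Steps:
$Y = \frac{541}{45}$ ($Y = 69 \cdot \frac{1}{5} + 48 \left(- \frac{1}{27}\right) = \frac{69}{5} - \frac{16}{9} = \frac{541}{45} \approx 12.022$)
$L{\left(P \right)} = 4 P$ ($L{\left(P \right)} = 2 \cdot 2 P = 4 P$)
$l{\left(C,Z \right)} = \frac{45}{541}$ ($l{\left(C,Z \right)} = \frac{1}{\frac{541}{45}} = \frac{45}{541}$)
$\left(l{\left(-179,-140 \right)} + L{\left(72 \right)}\right) + \left(\left(5504 - 3059\right) - 605\right) = \left(\frac{45}{541} + 4 \cdot 72\right) + \left(\left(5504 - 3059\right) - 605\right) = \left(\frac{45}{541} + 288\right) + \left(2445 - 605\right) = \frac{155853}{541} + 1840 = \frac{1151293}{541}$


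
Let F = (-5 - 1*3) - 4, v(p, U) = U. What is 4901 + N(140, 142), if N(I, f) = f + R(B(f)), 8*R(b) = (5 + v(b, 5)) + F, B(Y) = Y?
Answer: 20171/4 ≈ 5042.8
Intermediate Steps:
F = -12 (F = (-5 - 3) - 4 = -8 - 4 = -12)
R(b) = -¼ (R(b) = ((5 + 5) - 12)/8 = (10 - 12)/8 = (⅛)*(-2) = -¼)
N(I, f) = -¼ + f (N(I, f) = f - ¼ = -¼ + f)
4901 + N(140, 142) = 4901 + (-¼ + 142) = 4901 + 567/4 = 20171/4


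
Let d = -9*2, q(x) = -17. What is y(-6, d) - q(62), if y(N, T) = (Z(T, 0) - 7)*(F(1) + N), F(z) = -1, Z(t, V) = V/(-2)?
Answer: 66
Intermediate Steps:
Z(t, V) = -V/2 (Z(t, V) = V*(-1/2) = -V/2)
d = -18
y(N, T) = 7 - 7*N (y(N, T) = (-1/2*0 - 7)*(-1 + N) = (0 - 7)*(-1 + N) = -7*(-1 + N) = 7 - 7*N)
y(-6, d) - q(62) = (7 - 7*(-6)) - 1*(-17) = (7 + 42) + 17 = 49 + 17 = 66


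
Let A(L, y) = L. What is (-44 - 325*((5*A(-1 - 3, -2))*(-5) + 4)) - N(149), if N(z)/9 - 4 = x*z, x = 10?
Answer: -47290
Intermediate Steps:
N(z) = 36 + 90*z (N(z) = 36 + 9*(10*z) = 36 + 90*z)
(-44 - 325*((5*A(-1 - 3, -2))*(-5) + 4)) - N(149) = (-44 - 325*((5*(-1 - 3))*(-5) + 4)) - (36 + 90*149) = (-44 - 325*((5*(-4))*(-5) + 4)) - (36 + 13410) = (-44 - 325*(-20*(-5) + 4)) - 1*13446 = (-44 - 325*(100 + 4)) - 13446 = (-44 - 325*104) - 13446 = (-44 - 65*520) - 13446 = (-44 - 33800) - 13446 = -33844 - 13446 = -47290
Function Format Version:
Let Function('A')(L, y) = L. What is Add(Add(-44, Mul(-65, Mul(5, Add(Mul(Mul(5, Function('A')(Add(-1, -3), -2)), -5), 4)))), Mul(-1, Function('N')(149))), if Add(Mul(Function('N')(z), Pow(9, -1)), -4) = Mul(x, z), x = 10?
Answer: -47290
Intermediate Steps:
Function('N')(z) = Add(36, Mul(90, z)) (Function('N')(z) = Add(36, Mul(9, Mul(10, z))) = Add(36, Mul(90, z)))
Add(Add(-44, Mul(-65, Mul(5, Add(Mul(Mul(5, Function('A')(Add(-1, -3), -2)), -5), 4)))), Mul(-1, Function('N')(149))) = Add(Add(-44, Mul(-65, Mul(5, Add(Mul(Mul(5, Add(-1, -3)), -5), 4)))), Mul(-1, Add(36, Mul(90, 149)))) = Add(Add(-44, Mul(-65, Mul(5, Add(Mul(Mul(5, -4), -5), 4)))), Mul(-1, Add(36, 13410))) = Add(Add(-44, Mul(-65, Mul(5, Add(Mul(-20, -5), 4)))), Mul(-1, 13446)) = Add(Add(-44, Mul(-65, Mul(5, Add(100, 4)))), -13446) = Add(Add(-44, Mul(-65, Mul(5, 104))), -13446) = Add(Add(-44, Mul(-65, 520)), -13446) = Add(Add(-44, -33800), -13446) = Add(-33844, -13446) = -47290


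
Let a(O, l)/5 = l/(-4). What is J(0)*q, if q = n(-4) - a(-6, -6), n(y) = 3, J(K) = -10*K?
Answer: 0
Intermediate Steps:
a(O, l) = -5*l/4 (a(O, l) = 5*(l/(-4)) = 5*(l*(-1/4)) = 5*(-l/4) = -5*l/4)
q = -9/2 (q = 3 - (-5)*(-6)/4 = 3 - 1*15/2 = 3 - 15/2 = -9/2 ≈ -4.5000)
J(0)*q = -10*0*(-9/2) = 0*(-9/2) = 0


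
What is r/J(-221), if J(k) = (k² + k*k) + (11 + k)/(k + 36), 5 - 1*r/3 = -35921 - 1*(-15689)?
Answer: 2246307/3614276 ≈ 0.62151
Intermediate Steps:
r = 60711 (r = 15 - 3*(-35921 - 1*(-15689)) = 15 - 3*(-35921 + 15689) = 15 - 3*(-20232) = 15 + 60696 = 60711)
J(k) = 2*k² + (11 + k)/(36 + k) (J(k) = (k² + k²) + (11 + k)/(36 + k) = 2*k² + (11 + k)/(36 + k))
r/J(-221) = 60711/(((11 - 221 + 2*(-221)³ + 72*(-221)²)/(36 - 221))) = 60711/(((11 - 221 + 2*(-10793861) + 72*48841)/(-185))) = 60711/((-(11 - 221 - 21587722 + 3516552)/185)) = 60711/((-1/185*(-18071380))) = 60711/(3614276/37) = 60711*(37/3614276) = 2246307/3614276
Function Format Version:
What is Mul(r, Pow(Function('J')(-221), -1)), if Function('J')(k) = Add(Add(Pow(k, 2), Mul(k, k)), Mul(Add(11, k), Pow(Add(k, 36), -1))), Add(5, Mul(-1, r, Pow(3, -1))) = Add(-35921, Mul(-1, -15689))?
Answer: Rational(2246307, 3614276) ≈ 0.62151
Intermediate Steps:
r = 60711 (r = Add(15, Mul(-3, Add(-35921, Mul(-1, -15689)))) = Add(15, Mul(-3, Add(-35921, 15689))) = Add(15, Mul(-3, -20232)) = Add(15, 60696) = 60711)
Function('J')(k) = Add(Mul(2, Pow(k, 2)), Mul(Pow(Add(36, k), -1), Add(11, k))) (Function('J')(k) = Add(Add(Pow(k, 2), Pow(k, 2)), Mul(Add(11, k), Pow(Add(36, k), -1))) = Add(Mul(2, Pow(k, 2)), Mul(Pow(Add(36, k), -1), Add(11, k))))
Mul(r, Pow(Function('J')(-221), -1)) = Mul(60711, Pow(Mul(Pow(Add(36, -221), -1), Add(11, -221, Mul(2, Pow(-221, 3)), Mul(72, Pow(-221, 2)))), -1)) = Mul(60711, Pow(Mul(Pow(-185, -1), Add(11, -221, Mul(2, -10793861), Mul(72, 48841))), -1)) = Mul(60711, Pow(Mul(Rational(-1, 185), Add(11, -221, -21587722, 3516552)), -1)) = Mul(60711, Pow(Mul(Rational(-1, 185), -18071380), -1)) = Mul(60711, Pow(Rational(3614276, 37), -1)) = Mul(60711, Rational(37, 3614276)) = Rational(2246307, 3614276)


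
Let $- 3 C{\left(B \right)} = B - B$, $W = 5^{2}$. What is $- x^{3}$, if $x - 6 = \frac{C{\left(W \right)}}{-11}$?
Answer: $-216$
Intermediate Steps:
$W = 25$
$C{\left(B \right)} = 0$ ($C{\left(B \right)} = - \frac{B - B}{3} = \left(- \frac{1}{3}\right) 0 = 0$)
$x = 6$ ($x = 6 + \frac{0}{-11} = 6 + 0 \left(- \frac{1}{11}\right) = 6 + 0 = 6$)
$- x^{3} = - 6^{3} = \left(-1\right) 216 = -216$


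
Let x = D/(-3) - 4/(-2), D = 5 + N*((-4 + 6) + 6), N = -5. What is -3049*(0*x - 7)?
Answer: 21343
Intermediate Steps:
D = -35 (D = 5 - 5*((-4 + 6) + 6) = 5 - 5*(2 + 6) = 5 - 5*8 = 5 - 40 = -35)
x = 41/3 (x = -35/(-3) - 4/(-2) = -35*(-⅓) - 4*(-½) = 35/3 + 2 = 41/3 ≈ 13.667)
-3049*(0*x - 7) = -3049*(0*(41/3) - 7) = -3049*(0 - 7) = -3049*(-7) = 21343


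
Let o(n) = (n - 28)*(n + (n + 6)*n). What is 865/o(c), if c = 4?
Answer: -865/1056 ≈ -0.81913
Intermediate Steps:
o(n) = (-28 + n)*(n + n*(6 + n)) (o(n) = (-28 + n)*(n + (6 + n)*n) = (-28 + n)*(n + n*(6 + n)))
865/o(c) = 865/((4*(-196 + 4² - 21*4))) = 865/((4*(-196 + 16 - 84))) = 865/((4*(-264))) = 865/(-1056) = 865*(-1/1056) = -865/1056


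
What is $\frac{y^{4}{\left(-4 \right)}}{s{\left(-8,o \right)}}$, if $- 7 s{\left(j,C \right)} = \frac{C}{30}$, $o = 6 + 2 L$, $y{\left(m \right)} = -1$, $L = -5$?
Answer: $\frac{105}{2} \approx 52.5$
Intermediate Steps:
$o = -4$ ($o = 6 + 2 \left(-5\right) = 6 - 10 = -4$)
$s{\left(j,C \right)} = - \frac{C}{210}$ ($s{\left(j,C \right)} = - \frac{C \frac{1}{30}}{7} = - \frac{\frac{1}{30} C}{7} = - \frac{C}{210}$)
$\frac{y^{4}{\left(-4 \right)}}{s{\left(-8,o \right)}} = \frac{\left(-1\right)^{4}}{\left(- \frac{1}{210}\right) \left(-4\right)} = 1 \frac{1}{\frac{2}{105}} = 1 \cdot \frac{105}{2} = \frac{105}{2}$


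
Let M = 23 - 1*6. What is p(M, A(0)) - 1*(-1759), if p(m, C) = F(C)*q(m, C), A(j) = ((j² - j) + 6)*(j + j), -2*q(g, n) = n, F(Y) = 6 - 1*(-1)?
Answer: 1759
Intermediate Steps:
F(Y) = 7 (F(Y) = 6 + 1 = 7)
q(g, n) = -n/2
M = 17 (M = 23 - 6 = 17)
A(j) = 2*j*(6 + j² - j) (A(j) = (6 + j² - j)*(2*j) = 2*j*(6 + j² - j))
p(m, C) = -7*C/2 (p(m, C) = 7*(-C/2) = -7*C/2)
p(M, A(0)) - 1*(-1759) = -7*0*(6 + 0² - 1*0) - 1*(-1759) = -7*0*(6 + 0 + 0) + 1759 = -7*0*6 + 1759 = -7/2*0 + 1759 = 0 + 1759 = 1759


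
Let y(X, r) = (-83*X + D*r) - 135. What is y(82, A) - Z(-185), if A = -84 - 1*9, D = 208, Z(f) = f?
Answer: -26100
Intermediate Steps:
A = -93 (A = -84 - 9 = -93)
y(X, r) = -135 - 83*X + 208*r (y(X, r) = (-83*X + 208*r) - 135 = -135 - 83*X + 208*r)
y(82, A) - Z(-185) = (-135 - 83*82 + 208*(-93)) - 1*(-185) = (-135 - 6806 - 19344) + 185 = -26285 + 185 = -26100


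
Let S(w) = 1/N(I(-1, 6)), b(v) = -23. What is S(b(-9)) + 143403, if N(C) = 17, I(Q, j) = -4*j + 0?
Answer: 2437852/17 ≈ 1.4340e+5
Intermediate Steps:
I(Q, j) = -4*j
S(w) = 1/17
S(b(-9)) + 143403 = 1/17 + 143403 = 2437852/17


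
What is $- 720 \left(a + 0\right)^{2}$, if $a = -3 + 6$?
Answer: $-6480$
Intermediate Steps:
$a = 3$
$- 720 \left(a + 0\right)^{2} = - 720 \left(3 + 0\right)^{2} = - 720 \cdot 3^{2} = \left(-720\right) 9 = -6480$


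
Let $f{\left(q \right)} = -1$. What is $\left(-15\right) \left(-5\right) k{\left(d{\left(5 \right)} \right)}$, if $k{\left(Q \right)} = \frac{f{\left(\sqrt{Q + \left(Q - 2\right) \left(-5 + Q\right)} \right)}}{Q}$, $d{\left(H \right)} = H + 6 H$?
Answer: $- \frac{15}{7} \approx -2.1429$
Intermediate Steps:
$d{\left(H \right)} = 7 H$
$k{\left(Q \right)} = - \frac{1}{Q}$
$\left(-15\right) \left(-5\right) k{\left(d{\left(5 \right)} \right)} = \left(-15\right) \left(-5\right) \left(- \frac{1}{7 \cdot 5}\right) = 75 \left(- \frac{1}{35}\right) = - \frac{15}{7}$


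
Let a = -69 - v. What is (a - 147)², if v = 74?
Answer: 84100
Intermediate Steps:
a = -143 (a = -69 - 1*74 = -69 - 74 = -143)
(a - 147)² = (-143 - 147)² = (-290)² = 84100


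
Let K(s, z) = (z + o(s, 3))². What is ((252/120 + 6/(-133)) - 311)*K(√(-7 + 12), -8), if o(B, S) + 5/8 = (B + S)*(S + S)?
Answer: -1408965813/17024 - 18490365*√5/532 ≈ -1.6048e+5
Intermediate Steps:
o(B, S) = -5/8 + 2*S*(B + S) (o(B, S) = -5/8 + (B + S)*(S + S) = -5/8 + (B + S)*(2*S) = -5/8 + 2*S*(B + S))
K(s, z) = (139/8 + z + 6*s)² (K(s, z) = (z + (-5/8 + 2*3² + 2*s*3))² = (z + (-5/8 + 2*9 + 6*s))² = (z + (-5/8 + 18 + 6*s))² = (z + (139/8 + 6*s))² = (139/8 + z + 6*s)²)
((252/120 + 6/(-133)) - 311)*K(√(-7 + 12), -8) = ((252/120 + 6/(-133)) - 311)*((139 + 8*(-8) + 48*√(-7 + 12))²/64) = ((252*(1/120) + 6*(-1/133)) - 311)*((139 - 64 + 48*√5)²/64) = ((21/10 - 6/133) - 311)*((75 + 48*√5)²/64) = (2733/1330 - 311)*((75 + 48*√5)²/64) = -410897*(75 + 48*√5)²/85120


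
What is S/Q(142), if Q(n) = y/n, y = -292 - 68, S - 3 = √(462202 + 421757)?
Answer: -71/60 - 1633*√1671/180 ≈ -372.04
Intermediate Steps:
S = 3 + 23*√1671 (S = 3 + √(462202 + 421757) = 3 + √883959 = 3 + 23*√1671 ≈ 943.19)
y = -360
Q(n) = -360/n
S/Q(142) = (3 + 23*√1671)/((-360/142)) = (3 + 23*√1671)/((-360*1/142)) = (3 + 23*√1671)/(-180/71) = (3 + 23*√1671)*(-71/180) = -71/60 - 1633*√1671/180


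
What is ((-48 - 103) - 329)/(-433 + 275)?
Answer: 240/79 ≈ 3.0380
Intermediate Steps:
((-48 - 103) - 329)/(-433 + 275) = (-151 - 329)/(-158) = -480*(-1/158) = 240/79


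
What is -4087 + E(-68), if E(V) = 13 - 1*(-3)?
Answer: -4071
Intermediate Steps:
E(V) = 16 (E(V) = 13 + 3 = 16)
-4087 + E(-68) = -4087 + 16 = -4071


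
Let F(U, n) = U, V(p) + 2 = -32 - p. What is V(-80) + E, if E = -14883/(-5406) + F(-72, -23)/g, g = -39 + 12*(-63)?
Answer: 440081/9010 ≈ 48.844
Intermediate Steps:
g = -795 (g = -39 - 756 = -795)
V(p) = -34 - p (V(p) = -2 + (-32 - p) = -34 - p)
E = 25621/9010 (E = -14883/(-5406) - 72/(-795) = -14883*(-1/5406) - 72*(-1/795) = 4961/1802 + 24/265 = 25621/9010 ≈ 2.8436)
V(-80) + E = (-34 - 1*(-80)) + 25621/9010 = (-34 + 80) + 25621/9010 = 46 + 25621/9010 = 440081/9010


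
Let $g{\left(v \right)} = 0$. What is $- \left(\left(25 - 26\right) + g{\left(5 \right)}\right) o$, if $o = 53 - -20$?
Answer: $73$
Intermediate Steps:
$o = 73$ ($o = 53 + 20 = 73$)
$- \left(\left(25 - 26\right) + g{\left(5 \right)}\right) o = - \left(\left(25 - 26\right) + 0\right) 73 = - \left(-1 + 0\right) 73 = - \left(-1\right) 73 = \left(-1\right) \left(-73\right) = 73$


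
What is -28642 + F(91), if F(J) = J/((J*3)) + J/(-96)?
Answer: -2749691/96 ≈ -28643.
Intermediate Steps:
F(J) = 1/3 - J/96 (F(J) = J/((3*J)) + J*(-1/96) = J*(1/(3*J)) - J/96 = 1/3 - J/96)
-28642 + F(91) = -28642 + (1/3 - 1/96*91) = -28642 + (1/3 - 91/96) = -28642 - 59/96 = -2749691/96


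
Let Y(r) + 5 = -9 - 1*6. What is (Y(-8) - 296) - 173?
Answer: -489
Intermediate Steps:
Y(r) = -20 (Y(r) = -5 + (-9 - 1*6) = -5 + (-9 - 6) = -5 - 15 = -20)
(Y(-8) - 296) - 173 = (-20 - 296) - 173 = -316 - 173 = -489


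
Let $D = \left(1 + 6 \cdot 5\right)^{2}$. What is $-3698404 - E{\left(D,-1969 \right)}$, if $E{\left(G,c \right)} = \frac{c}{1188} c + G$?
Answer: $- \frac{399883871}{108} \approx -3.7026 \cdot 10^{6}$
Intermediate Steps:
$D = 961$ ($D = \left(1 + 30\right)^{2} = 31^{2} = 961$)
$E{\left(G,c \right)} = G + \frac{c^{2}}{1188}$ ($E{\left(G,c \right)} = c \frac{1}{1188} c + G = \frac{c}{1188} c + G = \frac{c^{2}}{1188} + G = G + \frac{c^{2}}{1188}$)
$-3698404 - E{\left(D,-1969 \right)} = -3698404 - \left(961 + \frac{\left(-1969\right)^{2}}{1188}\right) = -3698404 - \left(961 + \frac{1}{1188} \cdot 3876961\right) = -3698404 - \left(961 + \frac{352451}{108}\right) = -3698404 - \frac{456239}{108} = - \frac{399883871}{108}$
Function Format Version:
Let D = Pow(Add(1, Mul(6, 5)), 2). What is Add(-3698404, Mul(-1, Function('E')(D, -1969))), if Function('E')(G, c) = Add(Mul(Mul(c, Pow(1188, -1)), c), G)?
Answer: Rational(-399883871, 108) ≈ -3.7026e+6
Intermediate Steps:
D = 961 (D = Pow(Add(1, 30), 2) = Pow(31, 2) = 961)
Function('E')(G, c) = Add(G, Mul(Rational(1, 1188), Pow(c, 2))) (Function('E')(G, c) = Add(Mul(Mul(c, Rational(1, 1188)), c), G) = Add(Mul(Mul(Rational(1, 1188), c), c), G) = Add(Mul(Rational(1, 1188), Pow(c, 2)), G) = Add(G, Mul(Rational(1, 1188), Pow(c, 2))))
Add(-3698404, Mul(-1, Function('E')(D, -1969))) = Add(-3698404, Mul(-1, Add(961, Mul(Rational(1, 1188), Pow(-1969, 2))))) = Add(-3698404, Mul(-1, Add(961, Mul(Rational(1, 1188), 3876961)))) = Add(-3698404, Mul(-1, Add(961, Rational(352451, 108)))) = Add(-3698404, Mul(-1, Rational(456239, 108))) = Add(-3698404, Rational(-456239, 108)) = Rational(-399883871, 108)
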